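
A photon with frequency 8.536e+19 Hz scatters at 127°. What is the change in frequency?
4.484e+19 Hz (decrease)

Convert frequency to wavelength (c = 299792458 m/s):
λ₀ = c/f₀ = 299792458/8.536e+19 = 3.5120953e-12 m = 3.5121 pm

Calculate Compton shift:
Δλ = λ_C(1 - cos(127°)) = 3.8865 pm

Final wavelength:
λ' = λ₀ + Δλ = 3.5121 + 3.8865 = 7.3986 pm

Final frequency:
f' = c/λ' = 299792458/7.3985955e-12 = 4.0520185e+19 Hz

Frequency shift (decrease):
Δf = f₀ - f' = 8.536e+19 - 4.0520185e+19 = 4.484e+19 Hz

(Intermediate values are shown rounded; full precision is carried through to the final answer.)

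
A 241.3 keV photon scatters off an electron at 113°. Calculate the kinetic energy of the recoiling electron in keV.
95.6508 keV

By energy conservation: K_e = E_initial - E_final

First find the scattered photon energy:
Initial wavelength: λ = hc/E = 5.1382 pm
Compton shift: Δλ = λ_C(1 - cos(113°)) = 3.3743 pm
Final wavelength: λ' = 5.1382 + 3.3743 = 8.5125 pm
Final photon energy: E' = hc/λ' = 145.6492 keV

Electron kinetic energy:
K_e = E - E' = 241.3000 - 145.6492 = 95.6508 keV

(Intermediate values are shown rounded; full precision is carried through to the final answer.)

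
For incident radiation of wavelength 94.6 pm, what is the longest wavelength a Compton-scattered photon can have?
99.4526 pm (at θ = 180°)

The Compton shift is Δλ = λ_C(1 − cos θ).

Since cos θ ranges from −1 to 1, the factor (1 − cos θ) ranges from 0 to 2; the maximum shift occurs at θ = 180° (backscattering):
Δλ_max = 2λ_C = 2 × 2.4263 pm = 4.8526 pm

Maximum scattered wavelength:
λ'_max = λ₀ + Δλ_max = 94.6 + 4.8526 = 99.4526 pm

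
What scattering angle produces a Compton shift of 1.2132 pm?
60.00°

From the Compton formula Δλ = λ_C(1 - cos θ), we can solve for θ:

cos θ = 1 - Δλ/λ_C

Given:
- Δλ = 1.2132 pm
- λ_C = h/(m_e·c) ≈ 2.42631024 pm

cos θ = 1 - 1.2132/2.42631024
cos θ = 1 - 0.500018
cos θ = 0.499982

θ = arccos(0.499982)
θ = 60.00°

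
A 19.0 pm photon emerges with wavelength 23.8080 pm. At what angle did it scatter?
168.99°

First find the wavelength shift:
Δλ = λ' - λ = 23.8080 - 19.0 = 4.8080 pm

Using Δλ = λ_C(1 - cos θ), with λ_C = h/(m_e·c) ≈ 2.42631024 pm:
cos θ = 1 - Δλ/λ_C
cos θ = 1 - 4.8080/2.42631024
cos θ = -0.981610

θ = arccos(-0.981610)
θ = 168.99°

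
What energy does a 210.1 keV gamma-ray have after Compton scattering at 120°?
129.9534 keV

First convert energy to wavelength:
λ = hc/E, with hc ≈ 1239.842 keV·pm (i.e. 1239.842 eV·nm)

For E = 210.1 keV = 210100 eV:
λ = 1239.842 keV·pm / 210.1 keV
λ = 5.9012 pm

Calculate the Compton shift:
Δλ = λ_C(1 - cos(120°)) = 2.4263 × 1.5000
Δλ = 3.6395 pm

Final wavelength:
λ' = 5.9012 + 3.6395 = 9.5407 pm

Final energy:
E' = hc/λ' = 1239.842 / 9.5407 = 129.9534 keV

(Intermediate values are shown rounded; full precision is carried through to the final answer.)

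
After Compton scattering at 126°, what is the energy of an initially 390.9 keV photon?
176.5095 keV

First convert energy to wavelength:
λ = hc/E, with hc ≈ 1239.842 keV·pm (i.e. 1239.842 eV·nm)

For E = 390.9 keV = 390900 eV:
λ = 1239.842 keV·pm / 390.9 keV
λ = 3.1718 pm

Calculate the Compton shift:
Δλ = λ_C(1 - cos(126°)) = 2.4263 × 1.5878
Δλ = 3.8525 pm

Final wavelength:
λ' = 3.1718 + 3.8525 = 7.0242 pm

Final energy:
E' = hc/λ' = 1239.842 / 7.0242 = 176.5095 keV

(Intermediate values are shown rounded; full precision is carried through to the final answer.)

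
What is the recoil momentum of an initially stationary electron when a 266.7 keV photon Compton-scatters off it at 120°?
1.9520e-22 kg·m/s

The electron is initially at rest, so by conservation of momentum:
p⃗_e = p⃗₀ − p⃗'  (incident photon momentum minus scattered photon momentum)

Photon momentum magnitudes (p = h/λ = E/c):
λ₀ = hc/E₀ = 4.6488 pm → p₀ = h/λ₀ = 1.4253e-22 kg·m/s
Δλ = λ_C(1 − cos 120°) = 3.6395 pm
λ' = 8.2883 pm → p' = h/λ' = 7.9945e-23 kg·m/s

The scattered photon makes angle θ = 120° with the incident direction, so by the law of cosines:
|p⃗_e|² = p₀² + p'² − 2p₀p'cos θ
|p⃗_e|² = (1.4253e-22)² + (7.9945e-23)² − 2·1.4253e-22·7.9945e-23·cos(120°)
|p⃗_e| = 1.9520e-22 kg·m/s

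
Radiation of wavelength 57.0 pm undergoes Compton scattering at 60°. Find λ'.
58.2132 pm

Using the Compton formula: λ' = λ + λ_C(1 − cos θ)

For θ = 60°, cos θ = 1/2 (exact) = 0.5000, so:
1 − cos 60° = 1 − (1/2) = 0.5000

Δλ = λ_C × 0.5000 = 2.4263 × 0.5000 = 1.2132 pm

λ' = 57.0 + 1.2132 = 58.2132 pm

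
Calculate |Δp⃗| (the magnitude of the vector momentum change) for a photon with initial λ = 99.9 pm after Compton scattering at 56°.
6.1951e-24 kg·m/s

Photon momentum magnitude is p = h/λ.

Initial momentum:
p₀ = h/λ = 6.6261e-34/9.9900e-11 = 6.6327e-24 kg·m/s

After scattering:
λ' = λ + Δλ = 99.9 + 1.0695 = 100.9695 pm
p' = h/λ' = 6.6261e-34/1.0097e-10 = 6.5624e-24 kg·m/s

Momentum is a vector; the scattered photon's direction makes angle θ = 56° with the incident direction. The magnitude of the vector change Δp⃗ = p⃗₀ − p⃗' is found from the law of cosines:
|Δp⃗|² = p₀² + p'² − 2p₀p'cos θ
|Δp⃗|² = (6.6327e-24)² + (6.5624e-24)² − 2·6.6327e-24·6.5624e-24·cos(56°)
|Δp⃗| = 6.1951e-24 kg·m/s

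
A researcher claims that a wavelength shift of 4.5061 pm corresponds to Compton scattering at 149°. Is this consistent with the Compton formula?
Yes, consistent

Calculate the expected shift for θ = 149°:

Δλ_expected = λ_C(1 - cos(149°))
Δλ_expected = 2.4263 × (1 - cos(149°))
Δλ_expected = 2.4263 × 1.8572
Δλ_expected = 4.5061 pm

Given shift: 4.5061 pm
Expected shift: 4.5061 pm
Difference: 0.0000 pm

The values match. This is consistent with Compton scattering at the stated angle.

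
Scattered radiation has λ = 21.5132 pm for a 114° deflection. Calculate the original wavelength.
18.1000 pm

From λ' = λ + Δλ, we have λ = λ' - Δλ

First calculate the Compton shift:
Δλ = λ_C(1 - cos θ)
Δλ = 2.4263 × (1 - cos(114°))
Δλ = 2.4263 × 1.4067
Δλ = 3.4132 pm

Initial wavelength:
λ = λ' - Δλ
λ = 21.5132 - 3.4132
λ = 18.1000 pm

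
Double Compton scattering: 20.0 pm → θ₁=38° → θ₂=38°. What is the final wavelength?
21.0287 pm

Apply Compton shift twice:

First scattering at θ₁ = 38°:
Δλ₁ = λ_C(1 - cos(38°))
Δλ₁ = 2.4263 × 0.2120
Δλ₁ = 0.5144 pm

After first scattering:
λ₁ = 20.0 + 0.5144 = 20.5144 pm

Second scattering at θ₂ = 38°:
Δλ₂ = λ_C(1 - cos(38°))
Δλ₂ = 2.4263 × 0.2120
Δλ₂ = 0.5144 pm

Final wavelength:
λ₂ = 20.5144 + 0.5144 = 21.0287 pm

Total shift: Δλ_total = 0.5144 + 0.5144 = 1.0287 pm

(Intermediate values are shown rounded; full precision is carried through to the final answer.)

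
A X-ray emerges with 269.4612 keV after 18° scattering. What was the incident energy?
276.6000 keV

Convert final energy to wavelength (hc ≈ 1239.842 keV·pm):
λ' = hc/E' = 1239.842 / 269.4612 = 4.6012 pm

Calculate the Compton shift:
Δλ = λ_C(1 - cos(18°))
Δλ = 2.4263 × (1 - cos(18°))
Δλ = 0.1188 pm

Initial wavelength:
λ = λ' - Δλ = 4.6012 - 0.1188 = 4.4824 pm

Initial energy:
E = hc/λ = 1239.842 / 4.4824 = 276.6000 keV

(Intermediate values are shown rounded; full precision is carried through to the final answer.)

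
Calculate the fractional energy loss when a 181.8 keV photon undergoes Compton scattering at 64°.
0.1665 (or 16.65%)

Calculate initial and final photon energies:

Initial: E₀ = 181.8 keV → λ₀ = 6.8198 pm
Compton shift: Δλ = 1.3627 pm
Final wavelength: λ' = 8.1825 pm
Final energy: E' = 151.5236 keV

Fractional energy loss:
(E₀ - E')/E₀ = (181.8000 - 151.5236)/181.8000
= 30.2764/181.8000
= 0.1665
= 16.65%

(Intermediate values are shown rounded; full precision is carried through to the final answer.)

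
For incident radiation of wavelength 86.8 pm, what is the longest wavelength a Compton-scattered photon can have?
91.6526 pm (at θ = 180°)

The Compton shift is Δλ = λ_C(1 − cos θ).

Since cos θ ranges from −1 to 1, the factor (1 − cos θ) ranges from 0 to 2; the maximum shift occurs at θ = 180° (backscattering):
Δλ_max = 2λ_C = 2 × 2.4263 pm = 4.8526 pm

Maximum scattered wavelength:
λ'_max = λ₀ + Δλ_max = 86.8 + 4.8526 = 91.6526 pm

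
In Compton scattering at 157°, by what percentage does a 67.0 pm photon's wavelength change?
6.9548%

Calculate the Compton shift:
Δλ = λ_C(1 - cos(157°))
Δλ = 2.4263 × (1 - cos(157°))
Δλ = 2.4263 × 1.9205
Δλ = 4.6597 pm

Percentage change:
(Δλ/λ₀) × 100 = (4.6597/67.0) × 100
= 6.9548%

(Intermediate values are shown rounded; full precision is carried through to the final answer.)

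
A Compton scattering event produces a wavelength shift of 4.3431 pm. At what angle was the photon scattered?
142.19°

From the Compton formula Δλ = λ_C(1 - cos θ), we can solve for θ:

cos θ = 1 - Δλ/λ_C

Given:
- Δλ = 4.3431 pm
- λ_C = h/(m_e·c) ≈ 2.42631024 pm

cos θ = 1 - 4.3431/2.42631024
cos θ = 1 - 1.790002
cos θ = -0.790002

θ = arccos(-0.790002)
θ = 142.19°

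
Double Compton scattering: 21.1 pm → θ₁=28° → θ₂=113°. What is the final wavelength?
24.7584 pm

Apply Compton shift twice:

First scattering at θ₁ = 28°:
Δλ₁ = λ_C(1 - cos(28°))
Δλ₁ = 2.4263 × 0.1171
Δλ₁ = 0.2840 pm

After first scattering:
λ₁ = 21.1 + 0.2840 = 21.3840 pm

Second scattering at θ₂ = 113°:
Δλ₂ = λ_C(1 - cos(113°))
Δλ₂ = 2.4263 × 1.3907
Δλ₂ = 3.3743 pm

Final wavelength:
λ₂ = 21.3840 + 3.3743 = 24.7584 pm

Total shift: Δλ_total = 0.2840 + 3.3743 = 3.6584 pm

(Intermediate values are shown rounded; full precision is carried through to the final answer.)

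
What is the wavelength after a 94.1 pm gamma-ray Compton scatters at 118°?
97.6654 pm

Using the Compton scattering formula:
λ' = λ + Δλ = λ + λ_C(1 - cos θ)

Given:
- Initial wavelength λ = 94.1 pm
- Scattering angle θ = 118°
- Compton wavelength λ_C ≈ 2.4263 pm

Calculate the shift:
Δλ = 2.4263 × (1 - cos(118°))
Δλ = 2.4263 × 1.4695
Δλ = 3.5654 pm

Final wavelength:
λ' = 94.1 + 3.5654 = 97.6654 pm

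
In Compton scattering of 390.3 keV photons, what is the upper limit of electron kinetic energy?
235.8845 keV

Maximum energy transfer occurs at θ = 180° (backscattering).

Initial photon: E₀ = 390.3 keV → λ₀ = 3.1766 pm

Maximum Compton shift (at 180°):
Δλ_max = 2λ_C = 2 × 2.4263 = 4.8526 pm

Final wavelength:
λ' = 3.1766 + 4.8526 = 8.0293 pm

Minimum photon energy (maximum energy to electron):
E'_min = hc/λ' = 154.4155 keV

Maximum electron kinetic energy:
K_max = E₀ - E'_min = 390.3000 - 154.4155 = 235.8845 keV

(Intermediate values are shown rounded; full precision is carried through to the final answer.)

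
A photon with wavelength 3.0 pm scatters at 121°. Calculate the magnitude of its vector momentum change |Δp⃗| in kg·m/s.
2.8498e-22 kg·m/s

Photon momentum magnitude is p = h/λ.

Initial momentum:
p₀ = h/λ = 6.6261e-34/3.0000e-12 = 2.2087e-22 kg·m/s

After scattering:
λ' = λ + Δλ = 3.0 + 3.6760 = 6.6760 pm
p' = h/λ' = 6.6261e-34/6.6760e-12 = 9.9253e-23 kg·m/s

Momentum is a vector; the scattered photon's direction makes angle θ = 121° with the incident direction. The magnitude of the vector change Δp⃗ = p⃗₀ − p⃗' is found from the law of cosines:
|Δp⃗|² = p₀² + p'² − 2p₀p'cos θ
|Δp⃗|² = (2.2087e-22)² + (9.9253e-23)² − 2·2.2087e-22·9.9253e-23·cos(121°)
|Δp⃗| = 2.8498e-22 kg·m/s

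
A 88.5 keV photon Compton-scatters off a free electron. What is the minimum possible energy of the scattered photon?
65.7318 keV (at θ = 180°)

The scattered photon has minimum energy when its wavelength is maximum, i.e., when the Compton shift Δλ = λ_C(1 − cos θ) is maximum. This occurs at θ = 180° (backscattering), giving Δλ_max = 2λ_C = 4.8526 pm.

Initial wavelength: λ₀ = hc/E₀ = 14.0095 pm
Maximum final wavelength: λ'_max = λ₀ + 2λ_C = 14.0095 + 4.8526 = 18.8621 pm
Minimum final energy: E'_min = hc/λ'_max = 65.7318 keV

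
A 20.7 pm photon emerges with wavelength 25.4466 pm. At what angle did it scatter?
163.00°

First find the wavelength shift:
Δλ = λ' - λ = 25.4466 - 20.7 = 4.7466 pm

Using Δλ = λ_C(1 - cos θ), with λ_C = h/(m_e·c) ≈ 2.42631024 pm:
cos θ = 1 - Δλ/λ_C
cos θ = 1 - 4.7466/2.42631024
cos θ = -0.956304

θ = arccos(-0.956304)
θ = 163.00°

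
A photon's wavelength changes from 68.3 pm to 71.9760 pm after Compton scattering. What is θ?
121.00°

First find the wavelength shift:
Δλ = λ' - λ = 71.9760 - 68.3 = 3.6760 pm

Using Δλ = λ_C(1 - cos θ), with λ_C = h/(m_e·c) ≈ 2.42631024 pm:
cos θ = 1 - Δλ/λ_C
cos θ = 1 - 3.6760/2.42631024
cos θ = -0.515058

θ = arccos(-0.515058)
θ = 121.00°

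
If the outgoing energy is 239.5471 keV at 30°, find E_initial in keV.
255.6000 keV

Convert final energy to wavelength (hc ≈ 1239.842 keV·pm):
λ' = hc/E' = 1239.842 / 239.5471 = 5.1758 pm

Calculate the Compton shift:
Δλ = λ_C(1 - cos(30°))
Δλ = 2.4263 × (1 - cos(30°))
Δλ = 0.3251 pm

Initial wavelength:
λ = λ' - Δλ = 5.1758 - 0.3251 = 4.8507 pm

Initial energy:
E = hc/λ = 1239.842 / 4.8507 = 255.6000 keV

(Intermediate values are shown rounded; full precision is carried through to the final answer.)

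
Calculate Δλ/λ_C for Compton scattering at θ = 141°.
1.7771 λ_C

The Compton shift formula is:
Δλ = λ_C(1 - cos θ)

Dividing both sides by λ_C:
Δλ/λ_C = 1 - cos θ

For θ = 141°:
Δλ/λ_C = 1 - cos(141°)
Δλ/λ_C = 1 - -0.7771
Δλ/λ_C = 1.7771

This means the shift is 1.7771 × λ_C = 4.3119 pm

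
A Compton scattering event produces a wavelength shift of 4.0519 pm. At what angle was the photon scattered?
132.07°

From the Compton formula Δλ = λ_C(1 - cos θ), we can solve for θ:

cos θ = 1 - Δλ/λ_C

Given:
- Δλ = 4.0519 pm
- λ_C = h/(m_e·c) ≈ 2.42631024 pm

cos θ = 1 - 4.0519/2.42631024
cos θ = 1 - 1.669984
cos θ = -0.669984

θ = arccos(-0.669984)
θ = 132.07°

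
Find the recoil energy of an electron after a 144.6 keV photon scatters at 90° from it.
31.8932 keV

By energy conservation: K_e = E_initial - E_final

First find the scattered photon energy:
Initial wavelength: λ = hc/E = 8.5743 pm
Compton shift: Δλ = λ_C(1 - cos(90°)) = 2.4263 pm
Final wavelength: λ' = 8.5743 + 2.4263 = 11.0006 pm
Final photon energy: E' = hc/λ' = 112.7068 keV

Electron kinetic energy:
K_e = E - E' = 144.6000 - 112.7068 = 31.8932 keV

(Intermediate values are shown rounded; full precision is carried through to the final answer.)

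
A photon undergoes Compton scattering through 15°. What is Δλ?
0.0827 pm

Using the Compton scattering formula:
Δλ = λ_C(1 - cos θ)

where λ_C = h/(m_e·c) ≈ 2.4263 pm is the Compton wavelength of an electron.

For θ = 15°:
cos(15°) = 0.9659
1 - cos(15°) = 0.0341

Δλ = 2.4263 × 0.0341
Δλ = 0.0827 pm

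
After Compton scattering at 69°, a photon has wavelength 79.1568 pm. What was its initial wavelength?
77.6000 pm

From λ' = λ + Δλ, we have λ = λ' - Δλ

First calculate the Compton shift:
Δλ = λ_C(1 - cos θ)
Δλ = 2.4263 × (1 - cos(69°))
Δλ = 2.4263 × 0.6416
Δλ = 1.5568 pm

Initial wavelength:
λ = λ' - Δλ
λ = 79.1568 - 1.5568
λ = 77.6000 pm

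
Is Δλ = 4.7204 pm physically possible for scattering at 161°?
Yes, consistent

Calculate the expected shift for θ = 161°:

Δλ_expected = λ_C(1 - cos(161°))
Δλ_expected = 2.4263 × (1 - cos(161°))
Δλ_expected = 2.4263 × 1.9455
Δλ_expected = 4.7204 pm

Given shift: 4.7204 pm
Expected shift: 4.7204 pm
Difference: 0.0000 pm

The values match. This is consistent with Compton scattering at the stated angle.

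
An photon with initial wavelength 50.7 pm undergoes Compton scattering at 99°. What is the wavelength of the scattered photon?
53.5059 pm

Using the Compton scattering formula:
λ' = λ + Δλ = λ + λ_C(1 - cos θ)

Given:
- Initial wavelength λ = 50.7 pm
- Scattering angle θ = 99°
- Compton wavelength λ_C ≈ 2.4263 pm

Calculate the shift:
Δλ = 2.4263 × (1 - cos(99°))
Δλ = 2.4263 × 1.1564
Δλ = 2.8059 pm

Final wavelength:
λ' = 50.7 + 2.8059 = 53.5059 pm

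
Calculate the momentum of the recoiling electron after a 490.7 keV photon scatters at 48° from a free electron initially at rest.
1.9630e-22 kg·m/s

The electron is initially at rest, so by conservation of momentum:
p⃗_e = p⃗₀ − p⃗'  (incident photon momentum minus scattered photon momentum)

Photon momentum magnitudes (p = h/λ = E/c):
λ₀ = hc/E₀ = 2.5267 pm → p₀ = h/λ₀ = 2.6224e-22 kg·m/s
Δλ = λ_C(1 − cos 48°) = 0.8028 pm
λ' = 3.3295 pm → p' = h/λ' = 1.9901e-22 kg·m/s

The scattered photon makes angle θ = 48° with the incident direction, so by the law of cosines:
|p⃗_e|² = p₀² + p'² − 2p₀p'cos θ
|p⃗_e|² = (2.6224e-22)² + (1.9901e-22)² − 2·2.6224e-22·1.9901e-22·cos(48°)
|p⃗_e| = 1.9630e-22 kg·m/s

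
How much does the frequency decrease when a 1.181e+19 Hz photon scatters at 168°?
1.878e+18 Hz (decrease)

Convert frequency to wavelength (c = 299792458 m/s):
λ₀ = c/f₀ = 299792458/1.181e+19 = 2.5384628e-11 m = 25.3846 pm

Calculate Compton shift:
Δλ = λ_C(1 - cos(168°)) = 4.7996 pm

Final wavelength:
λ' = λ₀ + Δλ = 25.3846 + 4.7996 = 30.1842 pm

Final frequency:
f' = c/λ' = 299792458/3.0184228e-11 = 9.9320897e+18 Hz

Frequency shift (decrease):
Δf = f₀ - f' = 1.181e+19 - 9.9320897e+18 = 1.878e+18 Hz

(Intermediate values are shown rounded; full precision is carried through to the final answer.)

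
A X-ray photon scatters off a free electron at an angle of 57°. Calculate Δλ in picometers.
1.1048 pm

Using the Compton scattering formula:
Δλ = λ_C(1 - cos θ)

where λ_C = h/(m_e·c) ≈ 2.4263 pm is the Compton wavelength of an electron.

For θ = 57°:
cos(57°) = 0.5446
1 - cos(57°) = 0.4554

Δλ = 2.4263 × 0.4554
Δλ = 1.1048 pm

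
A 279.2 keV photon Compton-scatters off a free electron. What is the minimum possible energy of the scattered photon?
133.4122 keV (at θ = 180°)

The scattered photon has minimum energy when its wavelength is maximum, i.e., when the Compton shift Δλ = λ_C(1 − cos θ) is maximum. This occurs at θ = 180° (backscattering), giving Δλ_max = 2λ_C = 4.8526 pm.

Initial wavelength: λ₀ = hc/E₀ = 4.4407 pm
Maximum final wavelength: λ'_max = λ₀ + 2λ_C = 4.4407 + 4.8526 = 9.2933 pm
Minimum final energy: E'_min = hc/λ'_max = 133.4122 keV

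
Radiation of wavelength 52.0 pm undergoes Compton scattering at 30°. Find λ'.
52.3251 pm

Using the Compton formula: λ' = λ + λ_C(1 − cos θ)

For θ = 30°, cos θ = √3/2 (exact) ≈ 0.8660, so:
1 − cos 30° = 1 − (√3/2) ≈ 0.1340

Δλ = λ_C × 0.1340 = 2.4263 × 0.1340 = 0.3251 pm

λ' = 52.0 + 0.3251 = 52.3251 pm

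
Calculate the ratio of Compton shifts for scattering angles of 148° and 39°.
148° produces the larger shift by a factor of 8.293

Calculate both shifts using Δλ = λ_C(1 - cos θ):

For θ₁ = 39°:
Δλ₁ = 2.4263 × (1 - cos(39°))
Δλ₁ = 2.4263 × 0.2229
Δλ₁ = 0.5407 pm

For θ₂ = 148°:
Δλ₂ = 2.4263 × (1 - cos(148°))
Δλ₂ = 2.4263 × 1.8480
Δλ₂ = 4.4839 pm

The 148° angle produces the larger shift.
Ratio: 4.4839/0.5407 = 8.293

(Intermediate values are shown rounded; full precision is carried through to the final answer.)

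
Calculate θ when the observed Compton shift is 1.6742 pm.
71.94°

From the Compton formula Δλ = λ_C(1 - cos θ), we can solve for θ:

cos θ = 1 - Δλ/λ_C

Given:
- Δλ = 1.6742 pm
- λ_C = h/(m_e·c) ≈ 2.42631024 pm

cos θ = 1 - 1.6742/2.42631024
cos θ = 1 - 0.690019
cos θ = 0.309981

θ = arccos(0.309981)
θ = 71.94°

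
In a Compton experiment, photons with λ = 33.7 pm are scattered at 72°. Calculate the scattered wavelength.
35.3765 pm

Using the Compton scattering formula:
λ' = λ + Δλ = λ + λ_C(1 - cos θ)

Given:
- Initial wavelength λ = 33.7 pm
- Scattering angle θ = 72°
- Compton wavelength λ_C ≈ 2.4263 pm

Calculate the shift:
Δλ = 2.4263 × (1 - cos(72°))
Δλ = 2.4263 × 0.6910
Δλ = 1.6765 pm

Final wavelength:
λ' = 33.7 + 1.6765 = 35.3765 pm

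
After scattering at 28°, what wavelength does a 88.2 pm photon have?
88.4840 pm

Using the Compton scattering formula:
λ' = λ + Δλ = λ + λ_C(1 - cos θ)

Given:
- Initial wavelength λ = 88.2 pm
- Scattering angle θ = 28°
- Compton wavelength λ_C ≈ 2.4263 pm

Calculate the shift:
Δλ = 2.4263 × (1 - cos(28°))
Δλ = 2.4263 × 0.1171
Δλ = 0.2840 pm

Final wavelength:
λ' = 88.2 + 0.2840 = 88.4840 pm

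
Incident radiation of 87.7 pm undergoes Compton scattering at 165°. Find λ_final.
92.4699 pm

Using the Compton scattering formula:
λ' = λ + Δλ = λ + λ_C(1 - cos θ)

Given:
- Initial wavelength λ = 87.7 pm
- Scattering angle θ = 165°
- Compton wavelength λ_C ≈ 2.4263 pm

Calculate the shift:
Δλ = 2.4263 × (1 - cos(165°))
Δλ = 2.4263 × 1.9659
Δλ = 4.7699 pm

Final wavelength:
λ' = 87.7 + 4.7699 = 92.4699 pm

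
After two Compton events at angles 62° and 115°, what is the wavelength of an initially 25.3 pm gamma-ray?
30.0389 pm

Apply Compton shift twice:

First scattering at θ₁ = 62°:
Δλ₁ = λ_C(1 - cos(62°))
Δλ₁ = 2.4263 × 0.5305
Δλ₁ = 1.2872 pm

After first scattering:
λ₁ = 25.3 + 1.2872 = 26.5872 pm

Second scattering at θ₂ = 115°:
Δλ₂ = λ_C(1 - cos(115°))
Δλ₂ = 2.4263 × 1.4226
Δλ₂ = 3.4517 pm

Final wavelength:
λ₂ = 26.5872 + 3.4517 = 30.0389 pm

Total shift: Δλ_total = 1.2872 + 3.4517 = 4.7389 pm

(Intermediate values are shown rounded; full precision is carried through to the final answer.)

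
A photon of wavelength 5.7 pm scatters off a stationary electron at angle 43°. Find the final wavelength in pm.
6.3518 pm

Using the Compton scattering formula:
λ' = λ + Δλ = λ + λ_C(1 - cos θ)

Given:
- Initial wavelength λ = 5.7 pm
- Scattering angle θ = 43°
- Compton wavelength λ_C ≈ 2.4263 pm

Calculate the shift:
Δλ = 2.4263 × (1 - cos(43°))
Δλ = 2.4263 × 0.2686
Δλ = 0.6518 pm

Final wavelength:
λ' = 5.7 + 0.6518 = 6.3518 pm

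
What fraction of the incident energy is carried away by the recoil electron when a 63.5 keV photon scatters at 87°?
0.1054 (or 10.54%)

Calculate initial and final photon energies:

Initial: E₀ = 63.5 keV → λ₀ = 19.5251 pm
Compton shift: Δλ = 2.2993 pm
Final wavelength: λ' = 21.8244 pm
Final energy: E' = 56.8099 keV

Fractional energy loss:
(E₀ - E')/E₀ = (63.5000 - 56.8099)/63.5000
= 6.6901/63.5000
= 0.1054
= 10.54%

(Intermediate values are shown rounded; full precision is carried through to the final answer.)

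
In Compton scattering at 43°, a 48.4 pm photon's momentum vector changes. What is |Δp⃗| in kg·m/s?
9.9697e-24 kg·m/s

Photon momentum magnitude is p = h/λ.

Initial momentum:
p₀ = h/λ = 6.6261e-34/4.8400e-11 = 1.3690e-23 kg·m/s

After scattering:
λ' = λ + Δλ = 48.4 + 0.6518 = 49.0518 pm
p' = h/λ' = 6.6261e-34/4.9052e-11 = 1.3508e-23 kg·m/s

Momentum is a vector; the scattered photon's direction makes angle θ = 43° with the incident direction. The magnitude of the vector change Δp⃗ = p⃗₀ − p⃗' is found from the law of cosines:
|Δp⃗|² = p₀² + p'² − 2p₀p'cos θ
|Δp⃗|² = (1.3690e-23)² + (1.3508e-23)² − 2·1.3690e-23·1.3508e-23·cos(43°)
|Δp⃗| = 9.9697e-24 kg·m/s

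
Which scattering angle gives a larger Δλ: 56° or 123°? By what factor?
123° produces the larger shift by a factor of 3.504

Calculate both shifts using Δλ = λ_C(1 - cos θ):

For θ₁ = 56°:
Δλ₁ = 2.4263 × (1 - cos(56°))
Δλ₁ = 2.4263 × 0.4408
Δλ₁ = 1.0695 pm

For θ₂ = 123°:
Δλ₂ = 2.4263 × (1 - cos(123°))
Δλ₂ = 2.4263 × 1.5446
Δλ₂ = 3.7478 pm

The 123° angle produces the larger shift.
Ratio: 3.7478/1.0695 = 3.504

(Intermediate values are shown rounded; full precision is carried through to the final answer.)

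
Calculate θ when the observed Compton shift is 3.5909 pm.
118.68°

From the Compton formula Δλ = λ_C(1 - cos θ), we can solve for θ:

cos θ = 1 - Δλ/λ_C

Given:
- Δλ = 3.5909 pm
- λ_C = h/(m_e·c) ≈ 2.42631024 pm

cos θ = 1 - 3.5909/2.42631024
cos θ = 1 - 1.479984
cos θ = -0.479984

θ = arccos(-0.479984)
θ = 118.68°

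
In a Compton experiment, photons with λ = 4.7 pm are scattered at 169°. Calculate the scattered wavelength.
9.5080 pm

Using the Compton scattering formula:
λ' = λ + Δλ = λ + λ_C(1 - cos θ)

Given:
- Initial wavelength λ = 4.7 pm
- Scattering angle θ = 169°
- Compton wavelength λ_C ≈ 2.4263 pm

Calculate the shift:
Δλ = 2.4263 × (1 - cos(169°))
Δλ = 2.4263 × 1.9816
Δλ = 4.8080 pm

Final wavelength:
λ' = 4.7 + 4.8080 = 9.5080 pm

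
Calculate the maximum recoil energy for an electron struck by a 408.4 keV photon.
251.2286 keV

Maximum energy transfer occurs at θ = 180° (backscattering).

Initial photon: E₀ = 408.4 keV → λ₀ = 3.0359 pm

Maximum Compton shift (at 180°):
Δλ_max = 2λ_C = 2 × 2.4263 = 4.8526 pm

Final wavelength:
λ' = 3.0359 + 4.8526 = 7.8885 pm

Minimum photon energy (maximum energy to electron):
E'_min = hc/λ' = 157.1714 keV

Maximum electron kinetic energy:
K_max = E₀ - E'_min = 408.4000 - 157.1714 = 251.2286 keV

(Intermediate values are shown rounded; full precision is carried through to the final answer.)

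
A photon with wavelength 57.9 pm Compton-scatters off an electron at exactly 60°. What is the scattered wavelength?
59.1132 pm

Using the Compton formula: λ' = λ + λ_C(1 − cos θ)

For θ = 60°, cos θ = 1/2 (exact) = 0.5000, so:
1 − cos 60° = 1 − (1/2) = 0.5000

Δλ = λ_C × 0.5000 = 2.4263 × 0.5000 = 1.2132 pm

λ' = 57.9 + 1.2132 = 59.1132 pm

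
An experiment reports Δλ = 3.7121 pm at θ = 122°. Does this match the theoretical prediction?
Yes, consistent

Calculate the expected shift for θ = 122°:

Δλ_expected = λ_C(1 - cos(122°))
Δλ_expected = 2.4263 × (1 - cos(122°))
Δλ_expected = 2.4263 × 1.5299
Δλ_expected = 3.7121 pm

Given shift: 3.7121 pm
Expected shift: 3.7121 pm
Difference: 0.0000 pm

The values match. This is consistent with Compton scattering at the stated angle.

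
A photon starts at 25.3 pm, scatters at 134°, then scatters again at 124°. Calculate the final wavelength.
33.1949 pm

Apply Compton shift twice:

First scattering at θ₁ = 134°:
Δλ₁ = λ_C(1 - cos(134°))
Δλ₁ = 2.4263 × 1.6947
Δλ₁ = 4.1118 pm

After first scattering:
λ₁ = 25.3 + 4.1118 = 29.4118 pm

Second scattering at θ₂ = 124°:
Δλ₂ = λ_C(1 - cos(124°))
Δλ₂ = 2.4263 × 1.5592
Δλ₂ = 3.7831 pm

Final wavelength:
λ₂ = 29.4118 + 3.7831 = 33.1949 pm

Total shift: Δλ_total = 4.1118 + 3.7831 = 7.8949 pm

(Intermediate values are shown rounded; full precision is carried through to the final answer.)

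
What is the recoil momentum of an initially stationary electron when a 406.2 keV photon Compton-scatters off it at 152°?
2.9668e-22 kg·m/s

The electron is initially at rest, so by conservation of momentum:
p⃗_e = p⃗₀ − p⃗'  (incident photon momentum minus scattered photon momentum)

Photon momentum magnitudes (p = h/λ = E/c):
λ₀ = hc/E₀ = 3.0523 pm → p₀ = h/λ₀ = 2.1708e-22 kg·m/s
Δλ = λ_C(1 − cos 152°) = 4.5686 pm
λ' = 7.6209 pm → p' = h/λ' = 8.6946e-23 kg·m/s

The scattered photon makes angle θ = 152° with the incident direction, so by the law of cosines:
|p⃗_e|² = p₀² + p'² − 2p₀p'cos θ
|p⃗_e|² = (2.1708e-22)² + (8.6946e-23)² − 2·2.1708e-22·8.6946e-23·cos(152°)
|p⃗_e| = 2.9668e-22 kg·m/s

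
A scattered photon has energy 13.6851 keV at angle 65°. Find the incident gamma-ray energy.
13.9000 keV

Convert final energy to wavelength (hc ≈ 1239.842 keV·pm):
λ' = hc/E' = 1239.842 / 13.6851 = 90.5979 pm

Calculate the Compton shift:
Δλ = λ_C(1 - cos(65°))
Δλ = 2.4263 × (1 - cos(65°))
Δλ = 1.4009 pm

Initial wavelength:
λ = λ' - Δλ = 90.5979 - 1.4009 = 89.1970 pm

Initial energy:
E = hc/λ = 1239.842 / 89.1970 = 13.9000 keV

(Intermediate values are shown rounded; full precision is carried through to the final answer.)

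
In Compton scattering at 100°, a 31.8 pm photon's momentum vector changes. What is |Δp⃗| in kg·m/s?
3.0632e-23 kg·m/s

Photon momentum magnitude is p = h/λ.

Initial momentum:
p₀ = h/λ = 6.6261e-34/3.1800e-11 = 2.0837e-23 kg·m/s

After scattering:
λ' = λ + Δλ = 31.8 + 2.8476 = 34.6476 pm
p' = h/λ' = 6.6261e-34/3.4648e-11 = 1.9124e-23 kg·m/s

Momentum is a vector; the scattered photon's direction makes angle θ = 100° with the incident direction. The magnitude of the vector change Δp⃗ = p⃗₀ − p⃗' is found from the law of cosines:
|Δp⃗|² = p₀² + p'² − 2p₀p'cos θ
|Δp⃗|² = (2.0837e-23)² + (1.9124e-23)² − 2·2.0837e-23·1.9124e-23·cos(100°)
|Δp⃗| = 3.0632e-23 kg·m/s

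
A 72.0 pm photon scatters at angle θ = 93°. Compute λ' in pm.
74.5533 pm

Using the Compton scattering formula:
λ' = λ + Δλ = λ + λ_C(1 - cos θ)

Given:
- Initial wavelength λ = 72.0 pm
- Scattering angle θ = 93°
- Compton wavelength λ_C ≈ 2.4263 pm

Calculate the shift:
Δλ = 2.4263 × (1 - cos(93°))
Δλ = 2.4263 × 1.0523
Δλ = 2.5533 pm

Final wavelength:
λ' = 72.0 + 2.5533 = 74.5533 pm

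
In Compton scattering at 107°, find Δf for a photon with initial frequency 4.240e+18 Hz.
1.801e+17 Hz (decrease)

Convert frequency to wavelength (c = 299792458 m/s):
λ₀ = c/f₀ = 299792458/4.240e+18 = 7.0705768e-11 m = 70.7058 pm

Calculate Compton shift:
Δλ = λ_C(1 - cos(107°)) = 3.1357 pm

Final wavelength:
λ' = λ₀ + Δλ = 70.7058 + 3.1357 = 73.8415 pm

Final frequency:
f' = c/λ' = 299792458/7.3841463e-11 = 4.0599474e+18 Hz

Frequency shift (decrease):
Δf = f₀ - f' = 4.240e+18 - 4.0599474e+18 = 1.801e+17 Hz

(Intermediate values are shown rounded; full precision is carried through to the final answer.)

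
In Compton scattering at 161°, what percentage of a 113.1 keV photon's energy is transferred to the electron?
0.3010 (or 30.10%)

Calculate initial and final photon energies:

Initial: E₀ = 113.1 keV → λ₀ = 10.9624 pm
Compton shift: Δλ = 4.7204 pm
Final wavelength: λ' = 15.6828 pm
Final energy: E' = 79.0575 keV

Fractional energy loss:
(E₀ - E')/E₀ = (113.1000 - 79.0575)/113.1000
= 34.0425/113.1000
= 0.3010
= 30.10%

(Intermediate values are shown rounded; full precision is carried through to the final answer.)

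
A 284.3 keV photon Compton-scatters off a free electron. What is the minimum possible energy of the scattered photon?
134.5657 keV (at θ = 180°)

The scattered photon has minimum energy when its wavelength is maximum, i.e., when the Compton shift Δλ = λ_C(1 − cos θ) is maximum. This occurs at θ = 180° (backscattering), giving Δλ_max = 2λ_C = 4.8526 pm.

Initial wavelength: λ₀ = hc/E₀ = 4.3610 pm
Maximum final wavelength: λ'_max = λ₀ + 2λ_C = 4.3610 + 4.8526 = 9.2137 pm
Minimum final energy: E'_min = hc/λ'_max = 134.5657 keV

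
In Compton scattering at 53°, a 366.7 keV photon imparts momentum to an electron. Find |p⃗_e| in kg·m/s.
1.6027e-22 kg·m/s

The electron is initially at rest, so by conservation of momentum:
p⃗_e = p⃗₀ − p⃗'  (incident photon momentum minus scattered photon momentum)

Photon momentum magnitudes (p = h/λ = E/c):
λ₀ = hc/E₀ = 3.3811 pm → p₀ = h/λ₀ = 1.9597e-22 kg·m/s
Δλ = λ_C(1 − cos 53°) = 0.9661 pm
λ' = 4.3472 pm → p' = h/λ' = 1.5242e-22 kg·m/s

The scattered photon makes angle θ = 53° with the incident direction, so by the law of cosines:
|p⃗_e|² = p₀² + p'² − 2p₀p'cos θ
|p⃗_e|² = (1.9597e-22)² + (1.5242e-22)² − 2·1.9597e-22·1.5242e-22·cos(53°)
|p⃗_e| = 1.6027e-22 kg·m/s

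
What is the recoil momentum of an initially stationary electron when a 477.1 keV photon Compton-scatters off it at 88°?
2.8393e-22 kg·m/s

The electron is initially at rest, so by conservation of momentum:
p⃗_e = p⃗₀ − p⃗'  (incident photon momentum minus scattered photon momentum)

Photon momentum magnitudes (p = h/λ = E/c):
λ₀ = hc/E₀ = 2.5987 pm → p₀ = h/λ₀ = 2.5498e-22 kg·m/s
Δλ = λ_C(1 − cos 88°) = 2.3416 pm
λ' = 4.9403 pm → p' = h/λ' = 1.3412e-22 kg·m/s

The scattered photon makes angle θ = 88° with the incident direction, so by the law of cosines:
|p⃗_e|² = p₀² + p'² − 2p₀p'cos θ
|p⃗_e|² = (2.5498e-22)² + (1.3412e-22)² − 2·2.5498e-22·1.3412e-22·cos(88°)
|p⃗_e| = 2.8393e-22 kg·m/s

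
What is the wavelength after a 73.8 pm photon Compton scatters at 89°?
76.1840 pm

Using the Compton scattering formula:
λ' = λ + Δλ = λ + λ_C(1 - cos θ)

Given:
- Initial wavelength λ = 73.8 pm
- Scattering angle θ = 89°
- Compton wavelength λ_C ≈ 2.4263 pm

Calculate the shift:
Δλ = 2.4263 × (1 - cos(89°))
Δλ = 2.4263 × 0.9825
Δλ = 2.3840 pm

Final wavelength:
λ' = 73.8 + 2.3840 = 76.1840 pm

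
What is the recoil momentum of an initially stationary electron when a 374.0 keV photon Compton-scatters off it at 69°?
1.9739e-22 kg·m/s

The electron is initially at rest, so by conservation of momentum:
p⃗_e = p⃗₀ − p⃗'  (incident photon momentum minus scattered photon momentum)

Photon momentum magnitudes (p = h/λ = E/c):
λ₀ = hc/E₀ = 3.3151 pm → p₀ = h/λ₀ = 1.9988e-22 kg·m/s
Δλ = λ_C(1 − cos 69°) = 1.5568 pm
λ' = 4.8719 pm → p' = h/λ' = 1.3601e-22 kg·m/s

The scattered photon makes angle θ = 69° with the incident direction, so by the law of cosines:
|p⃗_e|² = p₀² + p'² − 2p₀p'cos θ
|p⃗_e|² = (1.9988e-22)² + (1.3601e-22)² − 2·1.9988e-22·1.3601e-22·cos(69°)
|p⃗_e| = 1.9739e-22 kg·m/s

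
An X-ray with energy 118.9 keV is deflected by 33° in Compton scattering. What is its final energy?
114.5982 keV

First convert energy to wavelength:
λ = hc/E, with hc ≈ 1239.842 keV·pm (i.e. 1239.842 eV·nm)

For E = 118.9 keV = 118900 eV:
λ = 1239.842 keV·pm / 118.9 keV
λ = 10.4276 pm

Calculate the Compton shift:
Δλ = λ_C(1 - cos(33°)) = 2.4263 × 0.1613
Δλ = 0.3914 pm

Final wavelength:
λ' = 10.4276 + 0.3914 = 10.8190 pm

Final energy:
E' = hc/λ' = 1239.842 / 10.8190 = 114.5982 keV

(Intermediate values are shown rounded; full precision is carried through to the final answer.)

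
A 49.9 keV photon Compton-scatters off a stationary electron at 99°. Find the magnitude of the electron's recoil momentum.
3.8539e-23 kg·m/s

The electron is initially at rest, so by conservation of momentum:
p⃗_e = p⃗₀ − p⃗'  (incident photon momentum minus scattered photon momentum)

Photon momentum magnitudes (p = h/λ = E/c):
λ₀ = hc/E₀ = 24.8465 pm → p₀ = h/λ₀ = 2.6668e-23 kg·m/s
Δλ = λ_C(1 − cos 99°) = 2.8059 pm
λ' = 27.6524 pm → p' = h/λ' = 2.3962e-23 kg·m/s

The scattered photon makes angle θ = 99° with the incident direction, so by the law of cosines:
|p⃗_e|² = p₀² + p'² − 2p₀p'cos θ
|p⃗_e|² = (2.6668e-23)² + (2.3962e-23)² − 2·2.6668e-23·2.3962e-23·cos(99°)
|p⃗_e| = 3.8539e-23 kg·m/s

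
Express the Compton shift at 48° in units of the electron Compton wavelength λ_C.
0.3309 λ_C

The Compton shift formula is:
Δλ = λ_C(1 - cos θ)

Dividing both sides by λ_C:
Δλ/λ_C = 1 - cos θ

For θ = 48°:
Δλ/λ_C = 1 - cos(48°)
Δλ/λ_C = 1 - 0.6691
Δλ/λ_C = 0.3309

This means the shift is 0.3309 × λ_C = 0.8028 pm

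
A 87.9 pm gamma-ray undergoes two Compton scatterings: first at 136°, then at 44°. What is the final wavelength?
92.7526 pm

Apply Compton shift twice:

First scattering at θ₁ = 136°:
Δλ₁ = λ_C(1 - cos(136°))
Δλ₁ = 2.4263 × 1.7193
Δλ₁ = 4.1717 pm

After first scattering:
λ₁ = 87.9 + 4.1717 = 92.0717 pm

Second scattering at θ₂ = 44°:
Δλ₂ = λ_C(1 - cos(44°))
Δλ₂ = 2.4263 × 0.2807
Δλ₂ = 0.6810 pm

Final wavelength:
λ₂ = 92.0717 + 0.6810 = 92.7526 pm

Total shift: Δλ_total = 4.1717 + 0.6810 = 4.8526 pm

(Intermediate values are shown rounded; full precision is carried through to the final answer.)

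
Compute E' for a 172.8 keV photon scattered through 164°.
103.8947 keV

First convert energy to wavelength:
λ = hc/E, with hc ≈ 1239.842 keV·pm (i.e. 1239.842 eV·nm)

For E = 172.8 keV = 172800 eV:
λ = 1239.842 keV·pm / 172.8 keV
λ = 7.1750 pm

Calculate the Compton shift:
Δλ = λ_C(1 - cos(164°)) = 2.4263 × 1.9613
Δλ = 4.7586 pm

Final wavelength:
λ' = 7.1750 + 4.7586 = 11.9336 pm

Final energy:
E' = hc/λ' = 1239.842 / 11.9336 = 103.8947 keV

(Intermediate values are shown rounded; full precision is carried through to the final answer.)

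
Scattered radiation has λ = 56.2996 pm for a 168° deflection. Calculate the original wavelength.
51.5000 pm

From λ' = λ + Δλ, we have λ = λ' - Δλ

First calculate the Compton shift:
Δλ = λ_C(1 - cos θ)
Δλ = 2.4263 × (1 - cos(168°))
Δλ = 2.4263 × 1.9781
Δλ = 4.7996 pm

Initial wavelength:
λ = λ' - Δλ
λ = 56.2996 - 4.7996
λ = 51.5000 pm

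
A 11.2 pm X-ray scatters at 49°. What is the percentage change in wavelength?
7.4510%

Calculate the Compton shift:
Δλ = λ_C(1 - cos(49°))
Δλ = 2.4263 × (1 - cos(49°))
Δλ = 2.4263 × 0.3439
Δλ = 0.8345 pm

Percentage change:
(Δλ/λ₀) × 100 = (0.8345/11.2) × 100
= 7.4510%

(Intermediate values are shown rounded; full precision is carried through to the final answer.)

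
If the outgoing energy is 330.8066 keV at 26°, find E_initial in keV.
353.9999 keV

Convert final energy to wavelength (hc ≈ 1239.842 keV·pm):
λ' = hc/E' = 1239.842 / 330.8066 = 3.7479 pm

Calculate the Compton shift:
Δλ = λ_C(1 - cos(26°))
Δλ = 2.4263 × (1 - cos(26°))
Δλ = 0.2456 pm

Initial wavelength:
λ = λ' - Δλ = 3.7479 - 0.2456 = 3.5024 pm

Initial energy:
E = hc/λ = 1239.842 / 3.5024 = 353.9999 keV

(Intermediate values are shown rounded; full precision is carried through to the final answer.)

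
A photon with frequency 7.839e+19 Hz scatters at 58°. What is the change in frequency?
1.801e+19 Hz (decrease)

Convert frequency to wavelength (c = 299792458 m/s):
λ₀ = c/f₀ = 299792458/7.839e+19 = 3.8243712e-12 m = 3.8244 pm

Calculate Compton shift:
Δλ = λ_C(1 - cos(58°)) = 1.1406 pm

Final wavelength:
λ' = λ₀ + Δλ = 3.8244 + 1.1406 = 4.9649 pm

Final frequency:
f' = c/λ' = 299792458/4.9649329e-12 = 6.0381976e+19 Hz

Frequency shift (decrease):
Δf = f₀ - f' = 7.839e+19 - 6.0381976e+19 = 1.801e+19 Hz

(Intermediate values are shown rounded; full precision is carried through to the final answer.)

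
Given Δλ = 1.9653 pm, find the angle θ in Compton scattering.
79.05°

From the Compton formula Δλ = λ_C(1 - cos θ), we can solve for θ:

cos θ = 1 - Δλ/λ_C

Given:
- Δλ = 1.9653 pm
- λ_C = h/(m_e·c) ≈ 2.42631024 pm

cos θ = 1 - 1.9653/2.42631024
cos θ = 1 - 0.809995
cos θ = 0.190005

θ = arccos(0.190005)
θ = 79.05°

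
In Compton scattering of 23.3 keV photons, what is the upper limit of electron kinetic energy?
1.9472 keV

Maximum energy transfer occurs at θ = 180° (backscattering).

Initial photon: E₀ = 23.3 keV → λ₀ = 53.2121 pm

Maximum Compton shift (at 180°):
Δλ_max = 2λ_C = 2 × 2.4263 = 4.8526 pm

Final wavelength:
λ' = 53.2121 + 4.8526 = 58.0647 pm

Minimum photon energy (maximum energy to electron):
E'_min = hc/λ' = 21.3528 keV

Maximum electron kinetic energy:
K_max = E₀ - E'_min = 23.3000 - 21.3528 = 1.9472 keV

(Intermediate values are shown rounded; full precision is carried through to the final answer.)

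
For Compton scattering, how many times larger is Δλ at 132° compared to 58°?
132° produces the larger shift by a factor of 3.551

Calculate both shifts using Δλ = λ_C(1 - cos θ):

For θ₁ = 58°:
Δλ₁ = 2.4263 × (1 - cos(58°))
Δλ₁ = 2.4263 × 0.4701
Δλ₁ = 1.1406 pm

For θ₂ = 132°:
Δλ₂ = 2.4263 × (1 - cos(132°))
Δλ₂ = 2.4263 × 1.6691
Δλ₂ = 4.0498 pm

The 132° angle produces the larger shift.
Ratio: 4.0498/1.1406 = 3.551

(Intermediate values are shown rounded; full precision is carried through to the final answer.)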